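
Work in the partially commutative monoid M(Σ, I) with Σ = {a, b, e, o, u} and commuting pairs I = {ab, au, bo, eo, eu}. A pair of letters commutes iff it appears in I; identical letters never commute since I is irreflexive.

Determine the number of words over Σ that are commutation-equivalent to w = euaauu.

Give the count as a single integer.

drop 0:e onto floor
drop 1:u onto floor
drop 2:a onto {0:e}
drop 3:a onto {2:a}
drop 4:u onto {1:u}
drop 5:u onto {4:u}
ground layer = {0:e, 1:u}
drop-orders for the pieces not yet dropped (sum over which currently-grounded one goes next):
  1 to go: {3} 1  {5} 1
  2 to go: {2,3} 1  {3,5} 2  {4,5} 1
  3 to go: {0,2,3} 1  {1,4,5} 1  {2,3,5} 3  {3,4,5} 3
  4 to go: {0,2,3,5} 4  {1,3,4,5} 4  {2,3,4,5} 6
  if 0:e drops first: 10 orders
  if 1:u drops first: 10 orders
heap linearizations: 20

20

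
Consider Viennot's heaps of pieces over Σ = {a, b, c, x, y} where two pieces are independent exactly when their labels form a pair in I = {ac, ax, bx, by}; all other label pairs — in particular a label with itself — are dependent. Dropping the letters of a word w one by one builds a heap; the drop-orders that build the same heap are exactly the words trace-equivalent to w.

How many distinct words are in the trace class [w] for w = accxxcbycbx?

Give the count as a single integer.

24

#0=a has no predecessor
#1=c has no predecessor
#2=c depends on [1:c]
#3=x depends on [2:c]
#4=x depends on [3:x]
#5=c depends on [4:x]
#6=b depends on [0:a, 5:c]
#7=y depends on [0:a, 5:c]
#8=c depends on [6:b, 7:y]
#9=b depends on [8:c]
#10=x depends on [8:c]
sources: [0:a, 1:c]
N(rest) = Σ N(rest − s) over sources s of rest; N(one piece) = 1:
  size 1 → [9]=1  [10]=1
  size 2 → [9,10]=2
  size 3 → [8,9,10]=2
  size 4 → [6,8,9,10]=2  [7,8,9,10]=2
  size 5 → [6,7,8,9,10]=4
  size 6 → [0,6,7,8,9,10]=4  [5,6,7,8,9,10]=4
  size 7 → [0,5,6,7,8,9,10]=8  [4,5,6,7,8,9,10]=4
  size 8 → [0,4,5,6,7,8,9,10]=12  [3,4,5,6,7,8,9,10]=4
  size 9 → [0,3,4,5,6,7,8,9,10]=16  [2,3,4,5,6,7,8,9,10]=4
  first=0(a) contributes 4
  first=1(c) contributes 20
|[w]| = 24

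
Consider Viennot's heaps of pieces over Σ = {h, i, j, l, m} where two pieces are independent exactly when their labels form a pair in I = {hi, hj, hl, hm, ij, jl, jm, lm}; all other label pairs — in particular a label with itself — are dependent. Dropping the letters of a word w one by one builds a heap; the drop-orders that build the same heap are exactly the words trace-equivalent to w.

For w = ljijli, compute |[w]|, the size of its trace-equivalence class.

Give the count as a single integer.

piece 0:l — minimal
piece 1:j — minimal
piece 2:i rests on {0:l}
piece 3:j rests on {1:j}
piece 4:l rests on {2:i}
piece 5:i rests on {4:l}
minimal pieces: {0:l, 1:j}
ways to finish when only these pieces remain (= sum over removing one remaining piece with nothing left below it):
  1 left: {3}→1  {5}→1
  2 left: {1,3}→1  {3,5}→2  {4,5}→1
  3 left: {1,3,5}→3  {2,4,5}→1  {3,4,5}→3
  4 left: {0,2,4,5}→1  {1,3,4,5}→6  {2,3,4,5}→4
  placing 0:l first → 10 extensions
  placing 1:j first → 5 extensions
total linear extensions = 15

15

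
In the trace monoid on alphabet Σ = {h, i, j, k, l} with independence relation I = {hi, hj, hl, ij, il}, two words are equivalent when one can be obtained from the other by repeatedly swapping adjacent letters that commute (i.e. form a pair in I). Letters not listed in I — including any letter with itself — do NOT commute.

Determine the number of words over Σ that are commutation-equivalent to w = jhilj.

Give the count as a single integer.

piece 0:j — minimal
piece 1:h — minimal
piece 2:i — minimal
piece 3:l rests on {0:j}
piece 4:j rests on {3:l}
minimal pieces: {0:j, 1:h, 2:i}
ways to finish when only these pieces remain (= sum over removing one remaining piece with nothing left below it):
  1 left: {1}→1  {2}→1  {4}→1
  2 left: {1,2}→2  {1,4}→2  {2,4}→2  {3,4}→1
  3 left: {0,3,4}→1  {1,2,4}→6  {1,3,4}→3  {2,3,4}→3
  placing 0:j first → 12 extensions
  placing 1:h first → 4 extensions
  placing 2:i first → 4 extensions
total linear extensions = 20

20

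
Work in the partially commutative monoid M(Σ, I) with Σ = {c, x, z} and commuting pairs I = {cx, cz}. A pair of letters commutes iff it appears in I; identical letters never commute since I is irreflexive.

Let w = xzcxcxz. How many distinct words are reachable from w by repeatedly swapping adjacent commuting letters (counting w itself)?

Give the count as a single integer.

21

0(x) covers ∅
1(z) covers 0:x
2(c) covers ∅
3(x) covers 1:z
4(c) covers 2:c
5(x) covers 3:x
6(z) covers 5:x
floor of heap: 0:x, 2:c
completions by unplaced set U, small U first (add the entries for U minus each lowest piece of U):
  |U|=1: {4}:1  {6}:1
  |U|=2: {2,4}:1  {4,6}:2  {5,6}:1
  |U|=3: {2,4,6}:3  {3,5,6}:1  {4,5,6}:3
  |U|=4: {1,3,5,6}:1  {2,4,5,6}:6  {3,4,5,6}:4
  |U|=5: {0,1,3,5,6}:1  {1,3,4,5,6}:5  {2,3,4,5,6}:10
  start at 0(x): 15
  start at 2(c): 6
sum over floor = 21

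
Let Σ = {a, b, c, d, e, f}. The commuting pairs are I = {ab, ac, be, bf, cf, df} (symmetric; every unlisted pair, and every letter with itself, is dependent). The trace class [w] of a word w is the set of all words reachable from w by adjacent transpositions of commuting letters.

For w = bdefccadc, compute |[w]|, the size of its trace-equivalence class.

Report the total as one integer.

6

#0=b has no predecessor
#1=d depends on [0:b]
#2=e depends on [1:d]
#3=f depends on [2:e]
#4=c depends on [2:e]
#5=c depends on [4:c]
#6=a depends on [3:f]
#7=d depends on [5:c, 6:a]
#8=c depends on [7:d]
sources: [0:b]
N(rest) = Σ N(rest − s) over sources s of rest; N(one piece) = 1:
  size 1 → [8]=1
  size 2 → [7,8]=1
  size 3 → [5,7,8]=1  [6,7,8]=1
  size 4 → [3,6,7,8]=1  [4,5,7,8]=1  [5,6,7,8]=2
  size 5 → [3,5,6,7,8]=3  [4,5,6,7,8]=3
  size 6 → [3,4,5,6,7,8]=6
  size 7 → [2,3,4,5,6,7,8]=6
  first=0(b) contributes 6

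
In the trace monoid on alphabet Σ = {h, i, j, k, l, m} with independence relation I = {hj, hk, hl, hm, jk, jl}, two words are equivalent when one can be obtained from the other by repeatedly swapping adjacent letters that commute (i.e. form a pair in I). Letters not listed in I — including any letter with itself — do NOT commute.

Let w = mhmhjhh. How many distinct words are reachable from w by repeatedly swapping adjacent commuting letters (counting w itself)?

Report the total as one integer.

35

piece 0:m — minimal
piece 1:h — minimal
piece 2:m rests on {0:m}
piece 3:h rests on {1:h}
piece 4:j rests on {2:m}
piece 5:h rests on {3:h}
piece 6:h rests on {5:h}
minimal pieces: {0:m, 1:h}
ways to finish when only these pieces remain (= sum over removing one remaining piece with nothing left below it):
  1 left: {4}→1  {6}→1
  2 left: {2,4}→1  {4,6}→2  {5,6}→1
  3 left: {0,2,4}→1  {2,4,6}→3  {3,5,6}→1  {4,5,6}→3
  4 left: {0,2,4,6}→4  {1,3,5,6}→1  {2,4,5,6}→6  {3,4,5,6}→4
  5 left: {0,2,4,5,6}→10  {1,3,4,5,6}→5  {2,3,4,5,6}→10
  placing 0:m first → 15 extensions
  placing 1:h first → 20 extensions
total linear extensions = 35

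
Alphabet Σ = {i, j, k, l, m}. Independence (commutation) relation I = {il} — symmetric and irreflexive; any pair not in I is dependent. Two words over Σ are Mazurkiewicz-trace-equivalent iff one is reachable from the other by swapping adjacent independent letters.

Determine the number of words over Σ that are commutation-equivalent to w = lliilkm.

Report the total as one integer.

piece 0:l — minimal
piece 1:l rests on {0:l}
piece 2:i — minimal
piece 3:i rests on {2:i}
piece 4:l rests on {1:l}
piece 5:k rests on {3:i, 4:l}
piece 6:m rests on {5:k}
minimal pieces: {0:l, 2:i}
ways to finish when only these pieces remain (= sum over removing one remaining piece with nothing left below it):
  1 left: {6}→1
  2 left: {5,6}→1
  3 left: {3,5,6}→1  {4,5,6}→1
  4 left: {1,4,5,6}→1  {2,3,5,6}→1  {3,4,5,6}→2
  5 left: {0,1,4,5,6}→1  {1,3,4,5,6}→3  {2,3,4,5,6}→3
  placing 0:l first → 6 extensions
  placing 2:i first → 4 extensions
total linear extensions = 10

10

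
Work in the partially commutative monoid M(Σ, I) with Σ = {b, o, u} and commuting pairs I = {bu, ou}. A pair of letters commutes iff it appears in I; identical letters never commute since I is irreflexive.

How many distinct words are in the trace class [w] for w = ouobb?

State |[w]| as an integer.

5

0(o) covers ∅
1(u) covers ∅
2(o) covers 0:o
3(b) covers 2:o
4(b) covers 3:b
floor of heap: 0:o, 1:u
completions by unplaced set U, small U first (add the entries for U minus each lowest piece of U):
  |U|=1: {1}:1  {4}:1
  |U|=2: {1,4}:2  {3,4}:1
  |U|=3: {1,3,4}:3  {2,3,4}:1
  start at 0(o): 4
  start at 1(u): 1
sum over floor = 5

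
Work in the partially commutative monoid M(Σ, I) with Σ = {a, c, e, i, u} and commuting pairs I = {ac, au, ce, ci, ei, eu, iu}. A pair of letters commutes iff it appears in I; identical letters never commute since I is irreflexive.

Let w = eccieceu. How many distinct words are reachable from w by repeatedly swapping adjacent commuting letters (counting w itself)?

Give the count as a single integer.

drop 0:e onto floor
drop 1:c onto floor
drop 2:c onto {1:c}
drop 3:i onto floor
drop 4:e onto {0:e}
drop 5:c onto {2:c}
drop 6:e onto {4:e}
drop 7:u onto {5:c}
ground layer = {0:e, 1:c, 3:i}
drop-orders for the pieces not yet dropped (sum over which currently-grounded one goes next):
  1 to go: {3} 1  {6} 1  {7} 1
  2 to go: {3,6} 2  {3,7} 2  {4,6} 1  {5,7} 1  {6,7} 2
  3 to go: {0,4,6} 1  {2,5,7} 1  {3,4,6} 3  {3,5,7} 3  {3,6,7} 6  {4,6,7} 3  {5,6,7} 3
  4 to go: {0,3,4,6} 4  {0,4,6,7} 4  {1,2,5,7} 1  {2,3,5,7} 4  {2,5,6,7} 4  {3,4,6,7} 12  {3,5,6,7} 12  {4,5,6,7} 6
  5 to go: {0,3,4,6,7} 20  {0,4,5,6,7} 10  {1,2,3,5,7} 5  {1,2,5,6,7} 5  {2,3,5,6,7} 20  {2,4,5,6,7} 10  {3,4,5,6,7} 30
  6 to go: {0,2,4,5,6,7} 20  {0,3,4,5,6,7} 60  {1,2,3,5,6,7} 30  {1,2,4,5,6,7} 15  {2,3,4,5,6,7} 60
  if 0:e drops first: 105 orders
  if 1:c drops first: 140 orders
  if 3:i drops first: 35 orders
heap linearizations: 280

280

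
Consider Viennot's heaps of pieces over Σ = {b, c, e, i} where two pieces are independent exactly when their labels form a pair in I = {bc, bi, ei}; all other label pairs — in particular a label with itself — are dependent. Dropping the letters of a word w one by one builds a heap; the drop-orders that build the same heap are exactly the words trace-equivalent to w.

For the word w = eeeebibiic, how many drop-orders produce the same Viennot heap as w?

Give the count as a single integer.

175

0(e) covers ∅
1(e) covers 0:e
2(e) covers 1:e
3(e) covers 2:e
4(b) covers 3:e
5(i) covers ∅
6(b) covers 4:b
7(i) covers 5:i
8(i) covers 7:i
9(c) covers 3:e, 8:i
floor of heap: 0:e, 5:i
completions by unplaced set U, small U first (add the entries for U minus each lowest piece of U):
  |U|=1: {6}:1  {9}:1
  |U|=2: {4,6}:1  {6,9}:2  {8,9}:1
  |U|=3: {4,6,9}:3  {6,8,9}:3  {7,8,9}:1
  |U|=4: {3,4,6,9}:3  {4,6,8,9}:6  {5,7,8,9}:1  {6,7,8,9}:4
  |U|=5: {2,3,4,6,9}:3  {3,4,6,8,9}:9  {4,6,7,8,9}:10  {5,6,7,8,9}:5
  |U|=6: {1,2,3,4,6,9}:3  {2,3,4,6,8,9}:12  {3,4,6,7,8,9}:19  {4,5,6,7,8,9}:15
  |U|=7: {0,1,2,3,4,6,9}:3  {1,2,3,4,6,8,9}:15  {2,3,4,6,7,8,9}:31  {3,4,5,6,7,8,9}:34
  |U|=8: {0,1,2,3,4,6,8,9}:18  {1,2,3,4,6,7,8,9}:46  {2,3,4,5,6,7,8,9}:65
  start at 0(e): 111
  start at 5(i): 64
sum over floor = 175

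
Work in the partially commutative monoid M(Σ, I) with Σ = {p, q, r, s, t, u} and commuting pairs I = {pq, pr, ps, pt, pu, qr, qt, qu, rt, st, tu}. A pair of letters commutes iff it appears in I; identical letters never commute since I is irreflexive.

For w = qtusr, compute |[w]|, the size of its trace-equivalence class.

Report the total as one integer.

10

drop 0:q onto floor
drop 1:t onto floor
drop 2:u onto floor
drop 3:s onto {0:q, 2:u}
drop 4:r onto {3:s}
ground layer = {0:q, 1:t, 2:u}
drop-orders for the pieces not yet dropped (sum over which currently-grounded one goes next):
  1 to go: {1} 1  {4} 1
  2 to go: {1,4} 2  {3,4} 1
  3 to go: {0,3,4} 1  {1,3,4} 3  {2,3,4} 1
  if 0:q drops first: 4 orders
  if 1:t drops first: 2 orders
  if 2:u drops first: 4 orders
heap linearizations: 10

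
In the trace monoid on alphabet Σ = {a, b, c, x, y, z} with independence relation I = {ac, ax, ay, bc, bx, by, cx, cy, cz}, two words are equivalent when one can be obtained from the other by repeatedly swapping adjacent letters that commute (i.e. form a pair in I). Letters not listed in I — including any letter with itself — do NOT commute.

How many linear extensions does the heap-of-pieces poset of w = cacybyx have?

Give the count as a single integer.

210

drop 0:c onto floor
drop 1:a onto floor
drop 2:c onto {0:c}
drop 3:y onto floor
drop 4:b onto {1:a}
drop 5:y onto {3:y}
drop 6:x onto {5:y}
ground layer = {0:c, 1:a, 3:y}
drop-orders for the pieces not yet dropped (sum over which currently-grounded one goes next):
  1 to go: {2} 1  {4} 1  {6} 1
  2 to go: {0,2} 1  {1,4} 1  {2,4} 2  {2,6} 2  {4,6} 2  {5,6} 1
  3 to go: {0,2,4} 3  {0,2,6} 3  {1,2,4} 3  {1,4,6} 3  {2,4,6} 6  {2,5,6} 3  {3,5,6} 1  {4,5,6} 3
  4 to go: {0,1,2,4} 6  {0,2,4,6} 12  {0,2,5,6} 6  {1,2,4,6} 12  {1,4,5,6} 6  {2,3,5,6} 4  {2,4,5,6} 12  {3,4,5,6} 4
  5 to go: {0,1,2,4,6} 30  {0,2,3,5,6} 10  {0,2,4,5,6} 30  {1,2,4,5,6} 30  {1,3,4,5,6} 10  {2,3,4,5,6} 20
  if 0:c drops first: 60 orders
  if 1:a drops first: 60 orders
  if 3:y drops first: 90 orders
heap linearizations: 210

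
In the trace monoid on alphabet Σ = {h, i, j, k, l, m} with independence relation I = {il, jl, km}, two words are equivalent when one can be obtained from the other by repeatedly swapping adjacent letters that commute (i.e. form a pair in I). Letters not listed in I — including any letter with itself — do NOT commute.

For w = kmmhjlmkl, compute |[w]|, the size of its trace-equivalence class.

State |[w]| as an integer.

0(k) covers ∅
1(m) covers ∅
2(m) covers 1:m
3(h) covers 0:k, 2:m
4(j) covers 3:h
5(l) covers 3:h
6(m) covers 4:j, 5:l
7(k) covers 4:j, 5:l
8(l) covers 6:m, 7:k
floor of heap: 0:k, 1:m
completions by unplaced set U, small U first (add the entries for U minus each lowest piece of U):
  |U|=1: {8}:1
  |U|=2: {6,8}:1  {7,8}:1
  |U|=3: {6,7,8}:2
  |U|=4: {4,6,7,8}:2  {5,6,7,8}:2
  |U|=5: {4,5,6,7,8}:4
  |U|=6: {3,4,5,6,7,8}:4
  |U|=7: {0,3,4,5,6,7,8}:4  {2,3,4,5,6,7,8}:4
  start at 0(k): 4
  start at 1(m): 8
sum over floor = 12

12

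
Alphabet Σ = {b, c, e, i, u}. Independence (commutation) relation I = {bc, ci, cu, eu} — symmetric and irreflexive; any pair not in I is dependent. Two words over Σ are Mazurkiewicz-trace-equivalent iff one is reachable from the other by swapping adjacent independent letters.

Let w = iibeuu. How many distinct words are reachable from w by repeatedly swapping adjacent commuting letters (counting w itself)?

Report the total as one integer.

drop 0:i onto floor
drop 1:i onto {0:i}
drop 2:b onto {1:i}
drop 3:e onto {2:b}
drop 4:u onto {2:b}
drop 5:u onto {4:u}
ground layer = {0:i}
drop-orders for the pieces not yet dropped (sum over which currently-grounded one goes next):
  1 to go: {3} 1  {5} 1
  2 to go: {3,5} 2  {4,5} 1
  3 to go: {3,4,5} 3
  4 to go: {2,3,4,5} 3
  if 0:i drops first: 3 orders

3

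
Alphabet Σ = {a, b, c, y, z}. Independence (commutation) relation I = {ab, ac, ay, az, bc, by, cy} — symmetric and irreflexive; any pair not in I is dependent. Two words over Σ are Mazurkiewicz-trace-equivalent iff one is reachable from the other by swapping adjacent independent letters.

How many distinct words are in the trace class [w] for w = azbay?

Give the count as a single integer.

piece 0:a — minimal
piece 1:z — minimal
piece 2:b rests on {1:z}
piece 3:a rests on {0:a}
piece 4:y rests on {1:z}
minimal pieces: {0:a, 1:z}
ways to finish when only these pieces remain (= sum over removing one remaining piece with nothing left below it):
  1 left: {2}→1  {3}→1  {4}→1
  2 left: {0,3}→1  {2,3}→2  {2,4}→2  {3,4}→2
  3 left: {0,2,3}→3  {0,3,4}→3  {1,2,4}→2  {2,3,4}→6
  placing 0:a first → 8 extensions
  placing 1:z first → 12 extensions
total linear extensions = 20

20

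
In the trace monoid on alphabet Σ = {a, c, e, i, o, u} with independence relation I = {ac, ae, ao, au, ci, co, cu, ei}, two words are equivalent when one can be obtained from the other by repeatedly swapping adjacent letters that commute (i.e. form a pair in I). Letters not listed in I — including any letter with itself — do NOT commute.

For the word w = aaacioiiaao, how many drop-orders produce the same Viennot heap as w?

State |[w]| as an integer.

drop 0:a onto floor
drop 1:a onto {0:a}
drop 2:a onto {1:a}
drop 3:c onto floor
drop 4:i onto {2:a}
drop 5:o onto {4:i}
drop 6:i onto {5:o}
drop 7:i onto {6:i}
drop 8:a onto {7:i}
drop 9:a onto {8:a}
drop 10:o onto {7:i}
ground layer = {0:a, 3:c}
drop-orders for the pieces not yet dropped (sum over which currently-grounded one goes next):
  1 to go: {3} 1  {9} 1  {10} 1
  2 to go: {3,9} 2  {3,10} 2  {8,9} 1  {9,10} 2
  3 to go: {3,8,9} 3  {3,9,10} 6  {8,9,10} 3
  4 to go: {3,8,9,10} 12  {7,8,9,10} 3
  5 to go: {3,7,8,9,10} 15  {6,7,8,9,10} 3
  6 to go: {3,6,7,8,9,10} 18  {5,6,7,8,9,10} 3
  7 to go: {3,5,6,7,8,9,10} 21  {4,5,6,7,8,9,10} 3
  8 to go: {2,4,5,6,7,8,9,10} 3  {3,4,5,6,7,8,9,10} 24
  9 to go: {1,2,4,5,6,7,8,9,10} 3  {2,3,4,5,6,7,8,9,10} 27
  if 0:a drops first: 30 orders
  if 3:c drops first: 3 orders
heap linearizations: 33

33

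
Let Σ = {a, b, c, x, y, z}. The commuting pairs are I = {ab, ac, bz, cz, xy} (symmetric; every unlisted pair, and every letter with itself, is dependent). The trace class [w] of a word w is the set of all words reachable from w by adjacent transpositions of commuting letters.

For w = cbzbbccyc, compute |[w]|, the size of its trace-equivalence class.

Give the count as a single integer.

7

drop 0:c onto floor
drop 1:b onto {0:c}
drop 2:z onto floor
drop 3:b onto {1:b}
drop 4:b onto {3:b}
drop 5:c onto {4:b}
drop 6:c onto {5:c}
drop 7:y onto {2:z, 6:c}
drop 8:c onto {7:y}
ground layer = {0:c, 2:z}
drop-orders for the pieces not yet dropped (sum over which currently-grounded one goes next):
  1 to go: {8} 1
  2 to go: {7,8} 1
  3 to go: {2,7,8} 1  {6,7,8} 1
  4 to go: {2,6,7,8} 2  {5,6,7,8} 1
  5 to go: {2,5,6,7,8} 3  {4,5,6,7,8} 1
  6 to go: {2,4,5,6,7,8} 4  {3,4,5,6,7,8} 1
  7 to go: {1,3,4,5,6,7,8} 1  {2,3,4,5,6,7,8} 5
  if 0:c drops first: 6 orders
  if 2:z drops first: 1 orders
heap linearizations: 7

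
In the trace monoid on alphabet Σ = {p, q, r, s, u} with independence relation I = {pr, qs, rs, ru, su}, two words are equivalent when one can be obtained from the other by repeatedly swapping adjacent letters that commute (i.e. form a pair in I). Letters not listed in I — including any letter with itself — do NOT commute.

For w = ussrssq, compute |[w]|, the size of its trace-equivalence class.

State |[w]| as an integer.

70

#0=u has no predecessor
#1=s has no predecessor
#2=s depends on [1:s]
#3=r has no predecessor
#4=s depends on [2:s]
#5=s depends on [4:s]
#6=q depends on [0:u, 3:r]
sources: [0:u, 1:s, 3:r]
N(rest) = Σ N(rest − s) over sources s of rest; N(one piece) = 1:
  size 1 → [5]=1  [6]=1
  size 2 → [0,6]=1  [3,6]=1  [4,5]=1  [5,6]=2
  size 3 → [0,3,6]=2  [0,5,6]=3  [2,4,5]=1  [3,5,6]=3  [4,5,6]=3
  size 4 → [0,3,5,6]=8  [0,4,5,6]=6  [1,2,4,5]=1  [2,4,5,6]=4  [3,4,5,6]=6
  size 5 → [0,2,4,5,6]=10  [0,3,4,5,6]=20  [1,2,4,5,6]=5  [2,3,4,5,6]=10
  first=0(u) contributes 15
  first=1(s) contributes 40
  first=3(r) contributes 15
|[w]| = 70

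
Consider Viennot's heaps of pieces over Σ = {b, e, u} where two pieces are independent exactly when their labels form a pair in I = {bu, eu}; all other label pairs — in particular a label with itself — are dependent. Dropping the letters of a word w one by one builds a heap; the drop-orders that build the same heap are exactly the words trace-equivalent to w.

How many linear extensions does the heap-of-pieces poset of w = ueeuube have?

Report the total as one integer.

#0=u has no predecessor
#1=e has no predecessor
#2=e depends on [1:e]
#3=u depends on [0:u]
#4=u depends on [3:u]
#5=b depends on [2:e]
#6=e depends on [5:b]
sources: [0:u, 1:e]
N(rest) = Σ N(rest − s) over sources s of rest; N(one piece) = 1:
  size 1 → [4]=1  [6]=1
  size 2 → [3,4]=1  [4,6]=2  [5,6]=1
  size 3 → [0,3,4]=1  [2,5,6]=1  [3,4,6]=3  [4,5,6]=3
  size 4 → [0,3,4,6]=4  [1,2,5,6]=1  [2,4,5,6]=4  [3,4,5,6]=6
  size 5 → [0,3,4,5,6]=10  [1,2,4,5,6]=5  [2,3,4,5,6]=10
  first=0(u) contributes 15
  first=1(e) contributes 20
|[w]| = 35

35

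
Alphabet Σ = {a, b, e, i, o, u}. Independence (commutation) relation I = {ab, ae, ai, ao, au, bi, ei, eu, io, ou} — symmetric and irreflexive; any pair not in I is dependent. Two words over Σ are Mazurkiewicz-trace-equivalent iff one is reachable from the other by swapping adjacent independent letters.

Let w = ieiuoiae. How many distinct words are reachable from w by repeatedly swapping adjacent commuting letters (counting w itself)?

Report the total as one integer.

280

0(i) covers ∅
1(e) covers ∅
2(i) covers 0:i
3(u) covers 2:i
4(o) covers 1:e
5(i) covers 3:u
6(a) covers ∅
7(e) covers 4:o
floor of heap: 0:i, 1:e, 6:a
completions by unplaced set U, small U first (add the entries for U minus each lowest piece of U):
  |U|=1: {5}:1  {6}:1  {7}:1
  |U|=2: {3,5}:1  {4,7}:1  {5,6}:2  {5,7}:2  {6,7}:2
  |U|=3: {1,4,7}:1  {2,3,5}:1  {3,5,6}:3  {3,5,7}:3  {4,5,7}:3  {4,6,7}:3  {5,6,7}:6
  |U|=4: {0,2,3,5}:1  {1,4,5,7}:4  {1,4,6,7}:4  {2,3,5,6}:4  {2,3,5,7}:4  {3,4,5,7}:6  {3,5,6,7}:12  {4,5,6,7}:12
  |U|=5: {0,2,3,5,6}:5  {0,2,3,5,7}:5  {1,3,4,5,7}:10  {1,4,5,6,7}:20  {2,3,4,5,7}:10  {2,3,5,6,7}:20  {3,4,5,6,7}:30
  |U|=6: {0,2,3,4,5,7}:15  {0,2,3,5,6,7}:30  {1,2,3,4,5,7}:20  {1,3,4,5,6,7}:60  {2,3,4,5,6,7}:60
  start at 0(i): 140
  start at 1(e): 105
  start at 6(a): 35
sum over floor = 280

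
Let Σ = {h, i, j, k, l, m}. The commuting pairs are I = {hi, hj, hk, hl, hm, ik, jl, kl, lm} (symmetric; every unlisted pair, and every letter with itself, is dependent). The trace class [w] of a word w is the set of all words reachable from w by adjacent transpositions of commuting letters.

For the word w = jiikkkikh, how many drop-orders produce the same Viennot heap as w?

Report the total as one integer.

315

0(j) covers ∅
1(i) covers 0:j
2(i) covers 1:i
3(k) covers 0:j
4(k) covers 3:k
5(k) covers 4:k
6(i) covers 2:i
7(k) covers 5:k
8(h) covers ∅
floor of heap: 0:j, 8:h
completions by unplaced set U, small U first (add the entries for U minus each lowest piece of U):
  |U|=1: {6}:1  {7}:1  {8}:1
  |U|=2: {2,6}:1  {5,7}:1  {6,7}:2  {6,8}:2  {7,8}:2
  |U|=3: {1,2,6}:1  {2,6,7}:3  {2,6,8}:3  {4,5,7}:1  {5,6,7}:3  {5,7,8}:3  {6,7,8}:6
  |U|=4: {1,2,6,7}:4  {1,2,6,8}:4  {2,5,6,7}:6  {2,6,7,8}:12  {3,4,5,7}:1  {4,5,6,7}:4  {4,5,7,8}:4  {5,6,7,8}:12
  |U|=5: {1,2,5,6,7}:10  {1,2,6,7,8}:20  {2,4,5,6,7}:10  {2,5,6,7,8}:30  {3,4,5,6,7}:5  {3,4,5,7,8}:5  {4,5,6,7,8}:20
  |U|=6: {1,2,4,5,6,7}:20  {1,2,5,6,7,8}:60  {2,3,4,5,6,7}:15  {2,4,5,6,7,8}:60  {3,4,5,6,7,8}:30
  |U|=7: {1,2,3,4,5,6,7}:35  {1,2,4,5,6,7,8}:140  {2,3,4,5,6,7,8}:105
  start at 0(j): 280
  start at 8(h): 35
sum over floor = 315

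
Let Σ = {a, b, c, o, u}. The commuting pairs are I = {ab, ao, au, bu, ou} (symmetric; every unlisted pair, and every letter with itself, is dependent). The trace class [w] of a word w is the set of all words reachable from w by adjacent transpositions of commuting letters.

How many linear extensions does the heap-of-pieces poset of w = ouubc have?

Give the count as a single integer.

6

drop 0:o onto floor
drop 1:u onto floor
drop 2:u onto {1:u}
drop 3:b onto {0:o}
drop 4:c onto {2:u, 3:b}
ground layer = {0:o, 1:u}
drop-orders for the pieces not yet dropped (sum over which currently-grounded one goes next):
  1 to go: {4} 1
  2 to go: {2,4} 1  {3,4} 1
  3 to go: {0,3,4} 1  {1,2,4} 1  {2,3,4} 2
  if 0:o drops first: 3 orders
  if 1:u drops first: 3 orders
heap linearizations: 6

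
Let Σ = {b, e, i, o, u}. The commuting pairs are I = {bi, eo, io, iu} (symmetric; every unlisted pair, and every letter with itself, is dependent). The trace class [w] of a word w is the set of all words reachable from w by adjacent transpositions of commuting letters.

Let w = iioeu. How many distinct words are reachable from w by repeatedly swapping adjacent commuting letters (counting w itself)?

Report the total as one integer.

#0=i has no predecessor
#1=i depends on [0:i]
#2=o has no predecessor
#3=e depends on [1:i]
#4=u depends on [2:o, 3:e]
sources: [0:i, 2:o]
N(rest) = Σ N(rest − s) over sources s of rest; N(one piece) = 1:
  size 1 → [4]=1
  size 2 → [2,4]=1  [3,4]=1
  size 3 → [1,3,4]=1  [2,3,4]=2
  first=0(i) contributes 3
  first=2(o) contributes 1
|[w]| = 4

4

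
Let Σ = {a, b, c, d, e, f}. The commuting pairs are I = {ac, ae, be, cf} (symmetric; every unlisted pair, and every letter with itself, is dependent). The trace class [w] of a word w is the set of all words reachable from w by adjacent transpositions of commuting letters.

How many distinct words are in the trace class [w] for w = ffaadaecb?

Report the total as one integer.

piece 0:f — minimal
piece 1:f rests on {0:f}
piece 2:a rests on {1:f}
piece 3:a rests on {2:a}
piece 4:d rests on {3:a}
piece 5:a rests on {4:d}
piece 6:e rests on {4:d}
piece 7:c rests on {6:e}
piece 8:b rests on {5:a, 7:c}
minimal pieces: {0:f}
ways to finish when only these pieces remain (= sum over removing one remaining piece with nothing left below it):
  1 left: {8}→1
  2 left: {5,8}→1  {7,8}→1
  3 left: {5,7,8}→2  {6,7,8}→1
  4 left: {5,6,7,8}→3
  5 left: {4,5,6,7,8}→3
  6 left: {3,4,5,6,7,8}→3
  7 left: {2,3,4,5,6,7,8}→3
  placing 0:f first → 3 extensions

3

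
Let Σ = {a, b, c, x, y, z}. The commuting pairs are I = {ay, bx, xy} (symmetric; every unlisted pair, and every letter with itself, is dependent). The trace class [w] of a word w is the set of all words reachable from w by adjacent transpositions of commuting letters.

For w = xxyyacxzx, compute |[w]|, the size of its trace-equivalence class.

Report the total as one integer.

10

#0=x has no predecessor
#1=x depends on [0:x]
#2=y has no predecessor
#3=y depends on [2:y]
#4=a depends on [1:x]
#5=c depends on [3:y, 4:a]
#6=x depends on [5:c]
#7=z depends on [6:x]
#8=x depends on [7:z]
sources: [0:x, 2:y]
N(rest) = Σ N(rest − s) over sources s of rest; N(one piece) = 1:
  size 1 → [8]=1
  size 2 → [7,8]=1
  size 3 → [6,7,8]=1
  size 4 → [5,6,7,8]=1
  size 5 → [3,5,6,7,8]=1  [4,5,6,7,8]=1
  size 6 → [1,4,5,6,7,8]=1  [2,3,5,6,7,8]=1  [3,4,5,6,7,8]=2
  size 7 → [0,1,4,5,6,7,8]=1  [1,3,4,5,6,7,8]=3  [2,3,4,5,6,7,8]=3
  first=0(x) contributes 6
  first=2(y) contributes 4
|[w]| = 10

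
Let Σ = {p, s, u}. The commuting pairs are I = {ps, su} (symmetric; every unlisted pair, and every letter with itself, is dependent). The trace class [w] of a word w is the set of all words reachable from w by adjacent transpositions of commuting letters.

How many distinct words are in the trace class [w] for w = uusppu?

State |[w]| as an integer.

drop 0:u onto floor
drop 1:u onto {0:u}
drop 2:s onto floor
drop 3:p onto {1:u}
drop 4:p onto {3:p}
drop 5:u onto {4:p}
ground layer = {0:u, 2:s}
drop-orders for the pieces not yet dropped (sum over which currently-grounded one goes next):
  1 to go: {2} 1  {5} 1
  2 to go: {2,5} 2  {4,5} 1
  3 to go: {2,4,5} 3  {3,4,5} 1
  4 to go: {1,3,4,5} 1  {2,3,4,5} 4
  if 0:u drops first: 5 orders
  if 2:s drops first: 1 orders
heap linearizations: 6

6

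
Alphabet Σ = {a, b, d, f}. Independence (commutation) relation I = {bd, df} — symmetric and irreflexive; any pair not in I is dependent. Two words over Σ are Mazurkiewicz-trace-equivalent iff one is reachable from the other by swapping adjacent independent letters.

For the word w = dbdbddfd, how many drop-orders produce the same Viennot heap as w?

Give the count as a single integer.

drop 0:d onto floor
drop 1:b onto floor
drop 2:d onto {0:d}
drop 3:b onto {1:b}
drop 4:d onto {2:d}
drop 5:d onto {4:d}
drop 6:f onto {3:b}
drop 7:d onto {5:d}
ground layer = {0:d, 1:b}
drop-orders for the pieces not yet dropped (sum over which currently-grounded one goes next):
  1 to go: {6} 1  {7} 1
  2 to go: {3,6} 1  {5,7} 1  {6,7} 2
  3 to go: {1,3,6} 1  {3,6,7} 3  {4,5,7} 1  {5,6,7} 3
  4 to go: {1,3,6,7} 4  {2,4,5,7} 1  {3,5,6,7} 6  {4,5,6,7} 4
  5 to go: {0,2,4,5,7} 1  {1,3,5,6,7} 10  {2,4,5,6,7} 5  {3,4,5,6,7} 10
  6 to go: {0,2,4,5,6,7} 6  {1,3,4,5,6,7} 20  {2,3,4,5,6,7} 15
  if 0:d drops first: 35 orders
  if 1:b drops first: 21 orders
heap linearizations: 56

56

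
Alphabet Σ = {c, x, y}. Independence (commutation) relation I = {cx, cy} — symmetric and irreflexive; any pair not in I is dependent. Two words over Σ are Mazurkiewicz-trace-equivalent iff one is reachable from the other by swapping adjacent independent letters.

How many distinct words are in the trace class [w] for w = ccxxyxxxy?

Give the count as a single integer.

drop 0:c onto floor
drop 1:c onto {0:c}
drop 2:x onto floor
drop 3:x onto {2:x}
drop 4:y onto {3:x}
drop 5:x onto {4:y}
drop 6:x onto {5:x}
drop 7:x onto {6:x}
drop 8:y onto {7:x}
ground layer = {0:c, 2:x}
drop-orders for the pieces not yet dropped (sum over which currently-grounded one goes next):
  1 to go: {1} 1  {8} 1
  2 to go: {0,1} 1  {1,8} 2  {7,8} 1
  3 to go: {0,1,8} 3  {1,7,8} 3  {6,7,8} 1
  4 to go: {0,1,7,8} 6  {1,6,7,8} 4  {5,6,7,8} 1
  5 to go: {0,1,6,7,8} 10  {1,5,6,7,8} 5  {4,5,6,7,8} 1
  6 to go: {0,1,5,6,7,8} 15  {1,4,5,6,7,8} 6  {3,4,5,6,7,8} 1
  7 to go: {0,1,4,5,6,7,8} 21  {1,3,4,5,6,7,8} 7  {2,3,4,5,6,7,8} 1
  if 0:c drops first: 8 orders
  if 2:x drops first: 28 orders
heap linearizations: 36

36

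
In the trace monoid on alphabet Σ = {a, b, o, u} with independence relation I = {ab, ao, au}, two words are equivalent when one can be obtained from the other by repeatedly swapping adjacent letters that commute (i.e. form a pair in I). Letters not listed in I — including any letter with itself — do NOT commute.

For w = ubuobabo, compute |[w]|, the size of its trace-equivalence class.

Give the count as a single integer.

piece 0:u — minimal
piece 1:b rests on {0:u}
piece 2:u rests on {1:b}
piece 3:o rests on {2:u}
piece 4:b rests on {3:o}
piece 5:a — minimal
piece 6:b rests on {4:b}
piece 7:o rests on {6:b}
minimal pieces: {0:u, 5:a}
ways to finish when only these pieces remain (= sum over removing one remaining piece with nothing left below it):
  1 left: {5}→1  {7}→1
  2 left: {5,7}→2  {6,7}→1
  3 left: {4,6,7}→1  {5,6,7}→3
  4 left: {3,4,6,7}→1  {4,5,6,7}→4
  5 left: {2,3,4,6,7}→1  {3,4,5,6,7}→5
  6 left: {1,2,3,4,6,7}→1  {2,3,4,5,6,7}→6
  placing 0:u first → 7 extensions
  placing 5:a first → 1 extensions
total linear extensions = 8

8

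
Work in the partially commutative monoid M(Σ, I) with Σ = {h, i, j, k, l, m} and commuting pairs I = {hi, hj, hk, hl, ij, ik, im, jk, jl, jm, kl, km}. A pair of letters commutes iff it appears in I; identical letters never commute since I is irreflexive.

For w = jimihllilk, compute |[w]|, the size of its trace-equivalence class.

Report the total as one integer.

1620

0(j) covers ∅
1(i) covers ∅
2(m) covers ∅
3(i) covers 1:i
4(h) covers 2:m
5(l) covers 2:m, 3:i
6(l) covers 5:l
7(i) covers 6:l
8(l) covers 7:i
9(k) covers ∅
floor of heap: 0:j, 1:i, 2:m, 9:k
completions by unplaced set U, small U first (add the entries for U minus each lowest piece of U):
  |U|=1: {0}:1  {4}:1  {8}:1  {9}:1
  |U|=2: {0,4}:2  {0,8}:2  {0,9}:2  {4,8}:2  {4,9}:2  {7,8}:1  {8,9}:2
  |U|=3: {0,4,8}:6  {0,4,9}:6  {0,7,8}:3  {0,8,9}:6  {4,7,8}:3  {4,8,9}:6  {6,7,8}:1  {7,8,9}:3
  |U|=4: {0,4,7,8}:12  {0,4,8,9}:24  {0,6,7,8}:4  {0,7,8,9}:12  {4,6,7,8}:4  {4,7,8,9}:12  {5,6,7,8}:1  {6,7,8,9}:4
  |U|=5: {0,4,6,7,8}:20  {0,4,7,8,9}:60  {0,5,6,7,8}:5  {0,6,7,8,9}:20  {3,5,6,7,8}:1  {4,5,6,7,8}:5  {4,6,7,8,9}:20  {5,6,7,8,9}:5
  |U|=6: {0,3,5,6,7,8}:6  {0,4,5,6,7,8}:30  {0,4,6,7,8,9}:120  {0,5,6,7,8,9}:30  {1,3,5,6,7,8}:1  {2,4,5,6,7,8}:5  {3,4,5,6,7,8}:6  {3,5,6,7,8,9}:6  {4,5,6,7,8,9}:30
  |U|=7: {0,1,3,5,6,7,8}:7  {0,2,4,5,6,7,8}:35  {0,3,4,5,6,7,8}:42  {0,3,5,6,7,8,9}:42  {0,4,5,6,7,8,9}:210  {1,3,4,5,6,7,8}:7  {1,3,5,6,7,8,9}:7  {2,3,4,5,6,7,8}:11  {2,4,5,6,7,8,9}:35  {3,4,5,6,7,8,9}:42
  |U|=8: {0,1,3,4,5,6,7,8}:56  {0,1,3,5,6,7,8,9}:56  {0,2,3,4,5,6,7,8}:88  {0,2,4,5,6,7,8,9}:280  {0,3,4,5,6,7,8,9}:336  {1,2,3,4,5,6,7,8}:18  {1,3,4,5,6,7,8,9}:56  {2,3,4,5,6,7,8,9}:88
  start at 0(j): 162
  start at 1(i): 792
  start at 2(m): 504
  start at 9(k): 162
sum over floor = 1620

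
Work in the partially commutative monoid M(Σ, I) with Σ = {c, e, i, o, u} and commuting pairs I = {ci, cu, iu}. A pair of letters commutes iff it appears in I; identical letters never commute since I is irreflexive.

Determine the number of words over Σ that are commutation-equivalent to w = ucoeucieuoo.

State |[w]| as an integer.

12

drop 0:u onto floor
drop 1:c onto floor
drop 2:o onto {0:u, 1:c}
drop 3:e onto {2:o}
drop 4:u onto {3:e}
drop 5:c onto {3:e}
drop 6:i onto {3:e}
drop 7:e onto {4:u, 5:c, 6:i}
drop 8:u onto {7:e}
drop 9:o onto {8:u}
drop 10:o onto {9:o}
ground layer = {0:u, 1:c}
drop-orders for the pieces not yet dropped (sum over which currently-grounded one goes next):
  1 to go: {10} 1
  2 to go: {9,10} 1
  3 to go: {8,9,10} 1
  4 to go: {7,8,9,10} 1
  5 to go: {4,7,8,9,10} 1  {5,7,8,9,10} 1  {6,7,8,9,10} 1
  6 to go: {4,5,7,8,9,10} 2  {4,6,7,8,9,10} 2  {5,6,7,8,9,10} 2
  7 to go: {4,5,6,7,8,9,10} 6
  8 to go: {3,4,5,6,7,8,9,10} 6
  9 to go: {2,3,4,5,6,7,8,9,10} 6
  if 0:u drops first: 6 orders
  if 1:c drops first: 6 orders
heap linearizations: 12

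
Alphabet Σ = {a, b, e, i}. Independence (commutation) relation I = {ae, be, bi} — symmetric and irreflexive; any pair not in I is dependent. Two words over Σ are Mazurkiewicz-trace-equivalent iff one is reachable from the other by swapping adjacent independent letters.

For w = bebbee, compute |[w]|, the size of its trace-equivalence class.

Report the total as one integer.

#0=b has no predecessor
#1=e has no predecessor
#2=b depends on [0:b]
#3=b depends on [2:b]
#4=e depends on [1:e]
#5=e depends on [4:e]
sources: [0:b, 1:e]
N(rest) = Σ N(rest − s) over sources s of rest; N(one piece) = 1:
  size 1 → [3]=1  [5]=1
  size 2 → [2,3]=1  [3,5]=2  [4,5]=1
  size 3 → [0,2,3]=1  [1,4,5]=1  [2,3,5]=3  [3,4,5]=3
  size 4 → [0,2,3,5]=4  [1,3,4,5]=4  [2,3,4,5]=6
  first=0(b) contributes 10
  first=1(e) contributes 10
|[w]| = 20

20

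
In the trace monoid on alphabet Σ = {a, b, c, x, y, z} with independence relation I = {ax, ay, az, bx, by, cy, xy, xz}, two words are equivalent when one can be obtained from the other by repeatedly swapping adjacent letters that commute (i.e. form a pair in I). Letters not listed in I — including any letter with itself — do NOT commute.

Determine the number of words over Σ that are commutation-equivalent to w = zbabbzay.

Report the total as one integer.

3

0(z) covers ∅
1(b) covers 0:z
2(a) covers 1:b
3(b) covers 2:a
4(b) covers 3:b
5(z) covers 4:b
6(a) covers 4:b
7(y) covers 5:z
floor of heap: 0:z
completions by unplaced set U, small U first (add the entries for U minus each lowest piece of U):
  |U|=1: {6}:1  {7}:1
  |U|=2: {5,7}:1  {6,7}:2
  |U|=3: {5,6,7}:3
  |U|=4: {4,5,6,7}:3
  |U|=5: {3,4,5,6,7}:3
  |U|=6: {2,3,4,5,6,7}:3
  start at 0(z): 3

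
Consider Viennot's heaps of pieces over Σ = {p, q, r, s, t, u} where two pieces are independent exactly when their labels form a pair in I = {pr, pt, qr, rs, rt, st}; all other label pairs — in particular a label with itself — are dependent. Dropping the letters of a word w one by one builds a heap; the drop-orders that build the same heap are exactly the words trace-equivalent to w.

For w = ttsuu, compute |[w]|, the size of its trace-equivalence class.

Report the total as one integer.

3

#0=t has no predecessor
#1=t depends on [0:t]
#2=s has no predecessor
#3=u depends on [1:t, 2:s]
#4=u depends on [3:u]
sources: [0:t, 2:s]
N(rest) = Σ N(rest − s) over sources s of rest; N(one piece) = 1:
  size 1 → [4]=1
  size 2 → [3,4]=1
  size 3 → [1,3,4]=1  [2,3,4]=1
  first=0(t) contributes 2
  first=2(s) contributes 1
|[w]| = 3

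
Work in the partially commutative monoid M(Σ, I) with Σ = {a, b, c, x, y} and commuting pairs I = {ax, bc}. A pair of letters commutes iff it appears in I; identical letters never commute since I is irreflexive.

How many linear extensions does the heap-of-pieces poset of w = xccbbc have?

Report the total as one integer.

10

drop 0:x onto floor
drop 1:c onto {0:x}
drop 2:c onto {1:c}
drop 3:b onto {0:x}
drop 4:b onto {3:b}
drop 5:c onto {2:c}
ground layer = {0:x}
drop-orders for the pieces not yet dropped (sum over which currently-grounded one goes next):
  1 to go: {4} 1  {5} 1
  2 to go: {2,5} 1  {3,4} 1  {4,5} 2
  3 to go: {1,2,5} 1  {2,4,5} 3  {3,4,5} 3
  4 to go: {1,2,4,5} 4  {2,3,4,5} 6
  if 0:x drops first: 10 orders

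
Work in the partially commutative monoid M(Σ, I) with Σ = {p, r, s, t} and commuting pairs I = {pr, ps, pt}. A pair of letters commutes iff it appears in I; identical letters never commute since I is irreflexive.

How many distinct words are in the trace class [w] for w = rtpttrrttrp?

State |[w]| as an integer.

55

0(r) covers ∅
1(t) covers 0:r
2(p) covers ∅
3(t) covers 1:t
4(t) covers 3:t
5(r) covers 4:t
6(r) covers 5:r
7(t) covers 6:r
8(t) covers 7:t
9(r) covers 8:t
10(p) covers 2:p
floor of heap: 0:r, 2:p
completions by unplaced set U, small U first (add the entries for U minus each lowest piece of U):
  |U|=1: {9}:1  {10}:1
  |U|=2: {2,10}:1  {8,9}:1  {9,10}:2
  |U|=3: {2,9,10}:3  {7,8,9}:1  {8,9,10}:3
  |U|=4: {2,8,9,10}:6  {6,7,8,9}:1  {7,8,9,10}:4
  |U|=5: {2,7,8,9,10}:10  {5,6,7,8,9}:1  {6,7,8,9,10}:5
  |U|=6: {2,6,7,8,9,10}:15  {4,5,6,7,8,9}:1  {5,6,7,8,9,10}:6
  |U|=7: {2,5,6,7,8,9,10}:21  {3,4,5,6,7,8,9}:1  {4,5,6,7,8,9,10}:7
  |U|=8: {1,3,4,5,6,7,8,9}:1  {2,4,5,6,7,8,9,10}:28  {3,4,5,6,7,8,9,10}:8
  |U|=9: {0,1,3,4,5,6,7,8,9}:1  {1,3,4,5,6,7,8,9,10}:9  {2,3,4,5,6,7,8,9,10}:36
  start at 0(r): 45
  start at 2(p): 10
sum over floor = 55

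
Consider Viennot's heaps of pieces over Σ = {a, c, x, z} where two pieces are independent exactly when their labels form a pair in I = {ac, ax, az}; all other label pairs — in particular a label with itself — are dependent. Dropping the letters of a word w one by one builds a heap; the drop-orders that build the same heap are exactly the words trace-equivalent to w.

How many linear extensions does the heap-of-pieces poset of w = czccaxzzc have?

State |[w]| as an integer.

9

piece 0:c — minimal
piece 1:z rests on {0:c}
piece 2:c rests on {1:z}
piece 3:c rests on {2:c}
piece 4:a — minimal
piece 5:x rests on {3:c}
piece 6:z rests on {5:x}
piece 7:z rests on {6:z}
piece 8:c rests on {7:z}
minimal pieces: {0:c, 4:a}
ways to finish when only these pieces remain (= sum over removing one remaining piece with nothing left below it):
  1 left: {4}→1  {8}→1
  2 left: {4,8}→2  {7,8}→1
  3 left: {4,7,8}→3  {6,7,8}→1
  4 left: {4,6,7,8}→4  {5,6,7,8}→1
  5 left: {3,5,6,7,8}→1  {4,5,6,7,8}→5
  6 left: {2,3,5,6,7,8}→1  {3,4,5,6,7,8}→6
  7 left: {1,2,3,5,6,7,8}→1  {2,3,4,5,6,7,8}→7
  placing 0:c first → 8 extensions
  placing 4:a first → 1 extensions
total linear extensions = 9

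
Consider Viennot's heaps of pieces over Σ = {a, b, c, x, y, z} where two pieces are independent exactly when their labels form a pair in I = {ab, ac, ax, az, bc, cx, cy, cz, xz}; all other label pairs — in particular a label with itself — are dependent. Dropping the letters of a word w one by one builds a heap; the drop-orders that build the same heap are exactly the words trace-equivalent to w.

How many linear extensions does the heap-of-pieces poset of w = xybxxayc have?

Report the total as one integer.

#0=x has no predecessor
#1=y depends on [0:x]
#2=b depends on [1:y]
#3=x depends on [2:b]
#4=x depends on [3:x]
#5=a depends on [1:y]
#6=y depends on [4:x, 5:a]
#7=c has no predecessor
sources: [0:x, 7:c]
N(rest) = Σ N(rest − s) over sources s of rest; N(one piece) = 1:
  size 1 → [6]=1  [7]=1
  size 2 → [4,6]=1  [5,6]=1  [6,7]=2
  size 3 → [3,4,6]=1  [4,5,6]=2  [4,6,7]=3  [5,6,7]=3
  size 4 → [2,3,4,6]=1  [3,4,5,6]=3  [3,4,6,7]=4  [4,5,6,7]=8
  size 5 → [2,3,4,5,6]=4  [2,3,4,6,7]=5  [3,4,5,6,7]=15
  size 6 → [1,2,3,4,5,6]=4  [2,3,4,5,6,7]=24
  first=0(x) contributes 28
  first=7(c) contributes 4
|[w]| = 32

32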